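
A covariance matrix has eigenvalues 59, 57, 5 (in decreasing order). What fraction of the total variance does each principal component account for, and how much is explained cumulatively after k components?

Step 1 — total variance = trace(Sigma) = Σ λ_i = 59 + 57 + 5 = 121.

Step 2 — fraction explained by component i = λ_i / Σ λ:
  PC1: 59/121 = 0.4876
  PC2: 57/121 = 0.4711
  PC3: 5/121 = 0.0413

Step 3 — cumulative fraction after k components = (λ_1 + ... + λ_k) / Σ λ:
  k = 1: 59/121 = 0.4876
  k = 2: (59 + 57)/121 = 116/121 = 0.9587
  k = 3: (59 + 57 + 5)/121 = 121/121 = 1

Summary (fraction, with percent):

explained: PC1 0.4876 (48.76%), PC2 0.4711 (47.11%), PC3 0.0413 (4.13%);  cumulative: 0.4876, 0.9587, 1


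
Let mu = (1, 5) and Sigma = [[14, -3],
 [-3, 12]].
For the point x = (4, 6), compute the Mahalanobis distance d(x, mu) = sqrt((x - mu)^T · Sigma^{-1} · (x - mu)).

Step 1 — centre the observation: (x - mu) = (3, 1).

Step 2 — invert Sigma. det(Sigma) = 14·12 - (-3)² = 159.
  Sigma^{-1} = (1/det) · [[d, -b], [-b, a]] = [[0.0755, 0.0189],
 [0.0189, 0.0881]].

Step 3 — form the quadratic (x - mu)^T · Sigma^{-1} · (x - mu):
  Sigma^{-1} · (x - mu) = (0.2453, 0.1447).
  (x - mu)^T · [Sigma^{-1} · (x - mu)] = (3)·(0.2453) + (1)·(0.1447) = 0.8805.

Step 4 — take square root: d = √(0.8805) ≈ 0.9384.

d(x, mu) = √(0.8805) ≈ 0.9384


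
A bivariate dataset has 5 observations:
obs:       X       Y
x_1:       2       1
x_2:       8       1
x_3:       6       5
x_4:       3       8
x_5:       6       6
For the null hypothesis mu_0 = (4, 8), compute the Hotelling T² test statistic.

Step 1 — sample mean vector:
  mean(X) = (2 + 8 + 6 + 3 + 6) / 5 = 25/5 = 5
  mean(Y) = (1 + 1 + 5 + 8 + 6) / 5 = 21/5 = 4.2
  x̄ = (5, 4.2),  deviation x̄ - mu_0 = (5, 4.2) - (4, 8) = (1, -3.8).

Step 2 — sample covariance matrix, S[i,j] = (1/(n-1)) · Σ_k (x_{k,i} - mean_i) · (x_{k,j} - mean_j), divisor n-1 = 4:
  S[X,X] = ((-3)·(-3) + (3)·(3) + (1)·(1) + (-2)·(-2) + (1)·(1)) / 4 = 24/4 = 6
  S[X,Y] = ((-3)·(-3.2) + (3)·(-3.2) + (1)·(0.8) + (-2)·(3.8) + (1)·(1.8)) / 4 = -5/4 = -1.25
  S[Y,Y] = ((-3.2)·(-3.2) + (-3.2)·(-3.2) + (0.8)·(0.8) + (3.8)·(3.8) + (1.8)·(1.8)) / 4 = 38.8/4 = 9.7
  S = [[6, -1.25],
 [-1.25, 9.7]].

Step 3 — invert S. det(S) = 6·9.7 - (-1.25)² = 56.6375.
  S^{-1} = (1/det) · [[d, -b], [-b, a]] = [[0.1713, 0.0221],
 [0.0221, 0.1059]].

Step 4 — quadratic form (x̄ - mu_0)^T · S^{-1} · (x̄ - mu_0):
  S^{-1} · (x̄ - mu_0) = (0.0874, -0.3805),
  (x̄ - mu_0)^T · [...] = (1)·(0.0874) + (-3.8)·(-0.3805) = 1.5333.

Step 5 — scale by n: T² = 5 · 1.5333 = 7.6663.

T² ≈ 7.6663


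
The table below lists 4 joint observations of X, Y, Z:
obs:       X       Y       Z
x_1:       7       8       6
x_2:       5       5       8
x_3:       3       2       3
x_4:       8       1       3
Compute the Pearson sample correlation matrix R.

Step 1 — column means:
  mean(X) = (7 + 5 + 3 + 8) / 4 = 23/4 = 5.75
  mean(Y) = (8 + 5 + 2 + 1) / 4 = 16/4 = 4
  mean(Z) = (6 + 8 + 3 + 3) / 4 = 20/4 = 5

Step 2 — sample variances and covariances s[i,j] = (1/(n-1)) · Σ_k (x_{k,i} - mean_i) · (x_{k,j} - mean_j), with n-1 = 3:
  s[X,X] = ((1.25)·(1.25) + (-0.75)·(-0.75) + (-2.75)·(-2.75) + (2.25)·(2.25)) / 3 = 14.75/3 = 4.9167
  s[X,Y] = ((1.25)·(4) + (-0.75)·(1) + (-2.75)·(-2) + (2.25)·(-3)) / 3 = 3/3 = 1
  s[X,Z] = ((1.25)·(1) + (-0.75)·(3) + (-2.75)·(-2) + (2.25)·(-2)) / 3 = 0/3 = 0
  s[Y,Y] = ((4)·(4) + (1)·(1) + (-2)·(-2) + (-3)·(-3)) / 3 = 30/3 = 10
  s[Y,Z] = ((4)·(1) + (1)·(3) + (-2)·(-2) + (-3)·(-2)) / 3 = 17/3 = 5.6667
  s[Z,Z] = ((1)·(1) + (3)·(3) + (-2)·(-2) + (-2)·(-2)) / 3 = 18/3 = 6
  Sample standard deviations s_i = √(s[i,i]):
  s(X) = √(4.9167) = 2.2174
  s(Y) = √(10) = 3.1623
  s(Z) = √(6) = 2.4495

Step 3 — r_{ij} = s_{ij} / (s_i · s_j):
  r[X,X] = 1 (diagonal).
  r[X,Y] = 1 / (2.2174 · 3.1623) = 1 / 7.0119 = 0.1426
  r[X,Z] = 0 / (2.2174 · 2.4495) = 0 / 5.4314 = 0
  r[Y,Y] = 1 (diagonal).
  r[Y,Z] = 5.6667 / (3.1623 · 2.4495) = 5.6667 / 7.746 = 0.7316
  r[Z,Z] = 1 (diagonal).

R is symmetric with unit diagonal. Assembling:

R = [[1, 0.1426, 0],
 [0.1426, 1, 0.7316],
 [0, 0.7316, 1]]


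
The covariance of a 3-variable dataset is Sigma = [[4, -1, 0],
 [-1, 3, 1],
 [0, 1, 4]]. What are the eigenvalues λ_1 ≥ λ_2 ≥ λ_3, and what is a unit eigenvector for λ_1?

Step 1 — characteristic polynomial p(λ) = det(λI - Sigma) = λ³ - tr·λ² + c_1·λ - det, where tr = trace, c_1 = sum of the principal 2×2 minors, det = det(Sigma):
  tr = 4 + 3 + 4 = 11,
  c_1 = (4·3 - (-1)²) + (4·4 - (0)²) + (3·4 - (1)²) = 11 + 16 + 11 = 38,
  det = 4·(3·4 - (1)²) - (-1)·((-1)·4 - (1)·(0)) + (0)·((-1)·(1) - 3·(0)) = 4·(11) - (-1)·(-4) + (0)·(-1) = 40.
  So p(λ) = λ³ - 11λ² + 38λ - 40.
Step 2 — look for an integer root (rational root theorem: any rational root is an integer divisor of 40). Testing λ = 2:
  p(2) = 8 - 44 + 76 - 40 = 0  ✓
  Dividing out (λ - 2): p(λ) = (λ - 2)(λ² - 9λ + 20).
Step 3 — remaining eigenvalues from the quadratic λ² - 9λ + 20 = 0:
  Δ = 9² - 4·20 = 81 - 80 = 1,  λ = (9 ± √1)/2 = (9 ± 1)/2 = 5 or 4.
  Sorted: λ_1 = 5,  λ_2 = 4,  λ_3 = 2  (check: sum = 11 = tr ✓).

Step 4 — unit eigenvector for λ_1 = 5: v spans the null space of (Sigma - λ_1 I), whose rows are
  r_1 = (-1, -1, 0),  r_2 = (-1, -2, 1),  r_3 = (0, 1, -1).
  v is orthogonal to every row, so take v ∝ r_1 × r_2 = ((-1)·(1) - (0)·(-2), (0)·(-1) - (-1)·(1), (-1)·(-2) - (-1)·(-1)) = (-1, 1, 1).
  Rescale (multiply by -1 so the first nonzero entry is positive): u = (1, -1, -1).
  ||u|| = √((1)² + (-1)² + (-1)²) = √(3) ≈ 1.7321,  v_1 = u/||u|| ≈ (0.5774, -0.5774, -0.5774) (||v_1|| = 1).

λ_1 = 5,  λ_2 = 4,  λ_3 = 2;  v_1 ≈ (0.5774, -0.5774, -0.5774)


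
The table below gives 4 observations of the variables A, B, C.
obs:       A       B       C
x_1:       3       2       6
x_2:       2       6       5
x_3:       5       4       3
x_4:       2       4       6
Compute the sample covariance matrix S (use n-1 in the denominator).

Step 1 — column means:
  mean(A) = (3 + 2 + 5 + 2) / 4 = 12/4 = 3
  mean(B) = (2 + 6 + 4 + 4) / 4 = 16/4 = 4
  mean(C) = (6 + 5 + 3 + 6) / 4 = 20/4 = 5

Step 2 — sample covariance S[i,j] = (1/(n-1)) · Σ_k (x_{k,i} - mean_i) · (x_{k,j} - mean_j), with n-1 = 3.
  S[A,A] = ((0)·(0) + (-1)·(-1) + (2)·(2) + (-1)·(-1)) / 3 = 6/3 = 2
  S[A,B] = ((0)·(-2) + (-1)·(2) + (2)·(0) + (-1)·(0)) / 3 = -2/3 = -0.6667
  S[A,C] = ((0)·(1) + (-1)·(0) + (2)·(-2) + (-1)·(1)) / 3 = -5/3 = -1.6667
  S[B,B] = ((-2)·(-2) + (2)·(2) + (0)·(0) + (0)·(0)) / 3 = 8/3 = 2.6667
  S[B,C] = ((-2)·(1) + (2)·(0) + (0)·(-2) + (0)·(1)) / 3 = -2/3 = -0.6667
  S[C,C] = ((1)·(1) + (0)·(0) + (-2)·(-2) + (1)·(1)) / 3 = 6/3 = 2

S is symmetric (S[j,i] = S[i,j]). Assembling:

S = [[2, -0.6667, -1.6667],
 [-0.6667, 2.6667, -0.6667],
 [-1.6667, -0.6667, 2]]


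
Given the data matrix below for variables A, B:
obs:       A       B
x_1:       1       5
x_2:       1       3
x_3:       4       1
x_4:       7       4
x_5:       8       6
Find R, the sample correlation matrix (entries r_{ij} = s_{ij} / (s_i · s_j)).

Step 1 — column means:
  mean(A) = (1 + 1 + 4 + 7 + 8) / 5 = 21/5 = 4.2
  mean(B) = (5 + 3 + 1 + 4 + 6) / 5 = 19/5 = 3.8

Step 2 — sample variances and covariances s[i,j] = (1/(n-1)) · Σ_k (x_{k,i} - mean_i) · (x_{k,j} - mean_j), with n-1 = 4:
  s[A,A] = ((-3.2)·(-3.2) + (-3.2)·(-3.2) + (-0.2)·(-0.2) + (2.8)·(2.8) + (3.8)·(3.8)) / 4 = 42.8/4 = 10.7
  s[A,B] = ((-3.2)·(1.2) + (-3.2)·(-0.8) + (-0.2)·(-2.8) + (2.8)·(0.2) + (3.8)·(2.2)) / 4 = 8.2/4 = 2.05
  s[B,B] = ((1.2)·(1.2) + (-0.8)·(-0.8) + (-2.8)·(-2.8) + (0.2)·(0.2) + (2.2)·(2.2)) / 4 = 14.8/4 = 3.7
  Sample standard deviations s_i = √(s[i,i]):
  s(A) = √(10.7) = 3.2711
  s(B) = √(3.7) = 1.9235

Step 3 — r_{ij} = s_{ij} / (s_i · s_j):
  r[A,A] = 1 (diagonal).
  r[A,B] = 2.05 / (3.2711 · 1.9235) = 2.05 / 6.2921 = 0.3258
  r[B,B] = 1 (diagonal).

R is symmetric with unit diagonal. Assembling:

R = [[1, 0.3258],
 [0.3258, 1]]


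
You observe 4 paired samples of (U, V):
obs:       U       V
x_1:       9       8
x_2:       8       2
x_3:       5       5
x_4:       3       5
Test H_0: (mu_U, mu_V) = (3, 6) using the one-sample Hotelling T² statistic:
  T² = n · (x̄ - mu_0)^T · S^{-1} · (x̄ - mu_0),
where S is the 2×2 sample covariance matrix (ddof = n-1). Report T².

Step 1 — sample mean vector:
  mean(U) = (9 + 8 + 5 + 3) / 4 = 25/4 = 6.25
  mean(V) = (8 + 2 + 5 + 5) / 4 = 20/4 = 5
  x̄ = (6.25, 5),  deviation x̄ - mu_0 = (6.25, 5) - (3, 6) = (3.25, -1).

Step 2 — sample covariance matrix, S[i,j] = (1/(n-1)) · Σ_k (x_{k,i} - mean_i) · (x_{k,j} - mean_j), divisor n-1 = 3:
  S[U,U] = ((2.75)·(2.75) + (1.75)·(1.75) + (-1.25)·(-1.25) + (-3.25)·(-3.25)) / 3 = 22.75/3 = 7.5833
  S[U,V] = ((2.75)·(3) + (1.75)·(-3) + (-1.25)·(0) + (-3.25)·(0)) / 3 = 3/3 = 1
  S[V,V] = ((3)·(3) + (-3)·(-3) + (0)·(0) + (0)·(0)) / 3 = 18/3 = 6
  S = [[7.5833, 1],
 [1, 6]].

Step 3 — invert S. det(S) = 7.5833·6 - (1)² = 44.5.
  S^{-1} = (1/det) · [[d, -b], [-b, a]] = [[0.1348, -0.0225],
 [-0.0225, 0.1704]].

Step 4 — quadratic form (x̄ - mu_0)^T · S^{-1} · (x̄ - mu_0):
  S^{-1} · (x̄ - mu_0) = (0.4607, -0.2434),
  (x̄ - mu_0)^T · [...] = (3.25)·(0.4607) + (-1)·(-0.2434) = 1.7406.

Step 5 — scale by n: T² = 4 · 1.7406 = 6.9625.

T² ≈ 6.9625


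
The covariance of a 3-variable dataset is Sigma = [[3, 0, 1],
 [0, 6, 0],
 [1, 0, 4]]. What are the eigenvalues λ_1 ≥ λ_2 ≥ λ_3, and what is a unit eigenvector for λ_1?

Step 1 — characteristic polynomial p(λ) = det(λI - Sigma) = λ³ - tr·λ² + c_1·λ - det, where tr = trace, c_1 = sum of the principal 2×2 minors, det = det(Sigma):
  tr = 3 + 6 + 4 = 13,
  c_1 = (3·6 - (0)²) + (3·4 - (1)²) + (6·4 - (0)²) = 18 + 11 + 24 = 53,
  det = 3·(6·4 - (0)²) - (0)·((0)·4 - (0)·(1)) + (1)·((0)·(0) - 6·(1)) = 3·(24) - (0)·(0) + (1)·(-6) = 66.
  So p(λ) = λ³ - 13λ² + 53λ - 66.
Step 2 — look for an integer root (rational root theorem: any rational root is an integer divisor of 66). Testing λ = 6:
  p(6) = 216 - 468 + 318 - 66 = 0  ✓
  Dividing out (λ - 6): p(λ) = (λ - 6)(λ² - 7λ + 11).
Step 3 — remaining eigenvalues from the quadratic λ² - 7λ + 11 = 0:
  Δ = 7² - 4·11 = 49 - 44 = 5,  λ = (7 ± √5)/2 = (7 ± 2.2361)/2 ≈ 4.618 or 2.382.
  Sorted: λ_1 = 6,  λ_2 = 4.618,  λ_3 = 2.382  (check: sum = 13 = tr ✓).

Step 4 — unit eigenvector for λ_1 = 6: v spans the null space of (Sigma - λ_1 I), whose rows are
  r_1 = (-3, 0, 1),  r_2 = (0, 0, 0),  r_3 = (1, 0, -2).
  v is orthogonal to every row, so take v ∝ r_1 × r_3 = ((0)·(-2) - (1)·(0), (1)·(1) - (-3)·(-2), (-3)·(0) - (0)·(1)) = (0, -5, 0).
  Rescale (divide by 5; multiply by -1 so the first nonzero entry is positive): u = (0, 1, 0).
  ||u|| = √((0)² + (1)² + (0)²) = √(1) = 1,  v_1 = u/||u|| ≈ (0, 1, 0) (||v_1|| = 1).

λ_1 = 6,  λ_2 = 4.618,  λ_3 = 2.382;  v_1 ≈ (0, 1, 0)


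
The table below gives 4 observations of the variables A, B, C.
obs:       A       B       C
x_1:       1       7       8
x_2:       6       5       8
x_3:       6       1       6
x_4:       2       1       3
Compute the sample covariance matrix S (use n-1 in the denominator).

Step 1 — column means:
  mean(A) = (1 + 6 + 6 + 2) / 4 = 15/4 = 3.75
  mean(B) = (7 + 5 + 1 + 1) / 4 = 14/4 = 3.5
  mean(C) = (8 + 8 + 6 + 3) / 4 = 25/4 = 6.25

Step 2 — sample covariance S[i,j] = (1/(n-1)) · Σ_k (x_{k,i} - mean_i) · (x_{k,j} - mean_j), with n-1 = 3.
  S[A,A] = ((-2.75)·(-2.75) + (2.25)·(2.25) + (2.25)·(2.25) + (-1.75)·(-1.75)) / 3 = 20.75/3 = 6.9167
  S[A,B] = ((-2.75)·(3.5) + (2.25)·(1.5) + (2.25)·(-2.5) + (-1.75)·(-2.5)) / 3 = -7.5/3 = -2.5
  S[A,C] = ((-2.75)·(1.75) + (2.25)·(1.75) + (2.25)·(-0.25) + (-1.75)·(-3.25)) / 3 = 4.25/3 = 1.4167
  S[B,B] = ((3.5)·(3.5) + (1.5)·(1.5) + (-2.5)·(-2.5) + (-2.5)·(-2.5)) / 3 = 27/3 = 9
  S[B,C] = ((3.5)·(1.75) + (1.5)·(1.75) + (-2.5)·(-0.25) + (-2.5)·(-3.25)) / 3 = 17.5/3 = 5.8333
  S[C,C] = ((1.75)·(1.75) + (1.75)·(1.75) + (-0.25)·(-0.25) + (-3.25)·(-3.25)) / 3 = 16.75/3 = 5.5833

S is symmetric (S[j,i] = S[i,j]). Assembling:

S = [[6.9167, -2.5, 1.4167],
 [-2.5, 9, 5.8333],
 [1.4167, 5.8333, 5.5833]]


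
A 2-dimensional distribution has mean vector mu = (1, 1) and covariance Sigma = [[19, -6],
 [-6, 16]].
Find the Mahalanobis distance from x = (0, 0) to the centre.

Step 1 — centre the observation: (x - mu) = (-1, -1).

Step 2 — invert Sigma. det(Sigma) = 19·16 - (-6)² = 268.
  Sigma^{-1} = (1/det) · [[d, -b], [-b, a]] = [[0.0597, 0.0224],
 [0.0224, 0.0709]].

Step 3 — form the quadratic (x - mu)^T · Sigma^{-1} · (x - mu):
  Sigma^{-1} · (x - mu) = (-0.0821, -0.0933).
  (x - mu)^T · [Sigma^{-1} · (x - mu)] = (-1)·(-0.0821) + (-1)·(-0.0933) = 0.1754.

Step 4 — take square root: d = √(0.1754) ≈ 0.4188.

d(x, mu) = √(0.1754) ≈ 0.4188


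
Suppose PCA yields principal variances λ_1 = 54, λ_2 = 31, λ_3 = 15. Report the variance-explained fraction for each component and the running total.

Step 1 — total variance = trace(Sigma) = Σ λ_i = 54 + 31 + 15 = 100.

Step 2 — fraction explained by component i = λ_i / Σ λ:
  PC1: 54/100 = 0.54
  PC2: 31/100 = 0.31
  PC3: 15/100 = 0.15

Step 3 — cumulative fraction after k components = (λ_1 + ... + λ_k) / Σ λ:
  k = 1: 54/100 = 0.54
  k = 2: (54 + 31)/100 = 85/100 = 0.85
  k = 3: (54 + 31 + 15)/100 = 100/100 = 1

Summary (fraction, with percent):

explained: PC1 0.54 (54%), PC2 0.31 (31%), PC3 0.15 (15%);  cumulative: 0.54, 0.85, 1


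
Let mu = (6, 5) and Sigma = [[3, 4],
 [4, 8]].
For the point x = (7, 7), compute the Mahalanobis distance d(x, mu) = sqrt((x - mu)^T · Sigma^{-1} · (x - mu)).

Step 1 — centre the observation: (x - mu) = (1, 2).

Step 2 — invert Sigma. det(Sigma) = 3·8 - (4)² = 8.
  Sigma^{-1} = (1/det) · [[d, -b], [-b, a]] = [[1, -0.5],
 [-0.5, 0.375]].

Step 3 — form the quadratic (x - mu)^T · Sigma^{-1} · (x - mu):
  Sigma^{-1} · (x - mu) = (0, 0.25).
  (x - mu)^T · [Sigma^{-1} · (x - mu)] = (1)·(0) + (2)·(0.25) = 0.5.

Step 4 — take square root: d = √(0.5) ≈ 0.7071.

d(x, mu) = √(0.5) ≈ 0.7071


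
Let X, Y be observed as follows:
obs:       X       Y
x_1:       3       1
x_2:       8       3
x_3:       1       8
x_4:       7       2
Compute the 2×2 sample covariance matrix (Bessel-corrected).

Step 1 — column means:
  mean(X) = (3 + 8 + 1 + 7) / 4 = 19/4 = 4.75
  mean(Y) = (1 + 3 + 8 + 2) / 4 = 14/4 = 3.5

Step 2 — sample covariance S[i,j] = (1/(n-1)) · Σ_k (x_{k,i} - mean_i) · (x_{k,j} - mean_j), with n-1 = 3.
  S[X,X] = ((-1.75)·(-1.75) + (3.25)·(3.25) + (-3.75)·(-3.75) + (2.25)·(2.25)) / 3 = 32.75/3 = 10.9167
  S[X,Y] = ((-1.75)·(-2.5) + (3.25)·(-0.5) + (-3.75)·(4.5) + (2.25)·(-1.5)) / 3 = -17.5/3 = -5.8333
  S[Y,Y] = ((-2.5)·(-2.5) + (-0.5)·(-0.5) + (4.5)·(4.5) + (-1.5)·(-1.5)) / 3 = 29/3 = 9.6667

S is symmetric (S[j,i] = S[i,j]). Assembling:

S = [[10.9167, -5.8333],
 [-5.8333, 9.6667]]


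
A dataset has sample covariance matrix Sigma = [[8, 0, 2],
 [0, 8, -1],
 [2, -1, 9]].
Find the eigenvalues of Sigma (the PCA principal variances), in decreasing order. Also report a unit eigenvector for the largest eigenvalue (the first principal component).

Step 1 — characteristic polynomial p(λ) = det(λI - Sigma) = λ³ - tr·λ² + c_1·λ - det, where tr = trace, c_1 = sum of the principal 2×2 minors, det = det(Sigma):
  tr = 8 + 8 + 9 = 25,
  c_1 = (8·8 - (0)²) + (8·9 - (2)²) + (8·9 - (-1)²) = 64 + 68 + 71 = 203,
  det = 8·(8·9 - (-1)²) - (0)·((0)·9 - (-1)·(2)) + (2)·((0)·(-1) - 8·(2)) = 8·(71) - (0)·(2) + (2)·(-16) = 536.
  So p(λ) = λ³ - 25λ² + 203λ - 536.
Step 2 — look for an integer root (rational root theorem: any rational root is an integer divisor of 536). Testing λ = 8:
  p(8) = 512 - 1600 + 1624 - 536 = 0  ✓
  Dividing out (λ - 8): p(λ) = (λ - 8)(λ² - 17λ + 67).
Step 3 — remaining eigenvalues from the quadratic λ² - 17λ + 67 = 0:
  Δ = 17² - 4·67 = 289 - 268 = 21,  λ = (17 ± √21)/2 = (17 ± 4.5826)/2 ≈ 10.7913 or 6.2087.
  Sorted: λ_1 = 10.7913,  λ_2 = 8,  λ_3 = 6.2087  (check: sum = 25 = tr ✓).

Step 4 — unit eigenvector for λ_1 ≈ 10.7913: v spans the null space of (Sigma - λ_1 I), whose rows are
  r_1 = (-2.7913, 0, 2),  r_2 = (0, -2.7913, -1),  r_3 = (2, -1, -1.7913).
  v is orthogonal to every row, so take v ∝ r_1 × r_2 = ((0)·(-1) - (2)·(-2.7913), (2)·(0) - (-2.7913)·(-1), (-2.7913)·(-2.7913) - (0)·(0)) ≈ (5.5826, -2.7913, 7.7913).
  Let u = (5.5826, -2.7913, 7.7913).
  ||u|| = √((5.5826)² + (-2.7913)² + (7.7913)²) = √(99.6606) ≈ 9.983,  v_1 = u/||u|| ≈ (0.5592, -0.2796, 0.7805) (||v_1|| = 1).

λ_1 = 10.7913,  λ_2 = 8,  λ_3 = 6.2087;  v_1 ≈ (0.5592, -0.2796, 0.7805)


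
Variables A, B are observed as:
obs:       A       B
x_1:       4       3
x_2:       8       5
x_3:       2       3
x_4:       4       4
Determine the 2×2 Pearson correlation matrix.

Step 1 — column means:
  mean(A) = (4 + 8 + 2 + 4) / 4 = 18/4 = 4.5
  mean(B) = (3 + 5 + 3 + 4) / 4 = 15/4 = 3.75

Step 2 — sample variances and covariances s[i,j] = (1/(n-1)) · Σ_k (x_{k,i} - mean_i) · (x_{k,j} - mean_j), with n-1 = 3:
  s[A,A] = ((-0.5)·(-0.5) + (3.5)·(3.5) + (-2.5)·(-2.5) + (-0.5)·(-0.5)) / 3 = 19/3 = 6.3333
  s[A,B] = ((-0.5)·(-0.75) + (3.5)·(1.25) + (-2.5)·(-0.75) + (-0.5)·(0.25)) / 3 = 6.5/3 = 2.1667
  s[B,B] = ((-0.75)·(-0.75) + (1.25)·(1.25) + (-0.75)·(-0.75) + (0.25)·(0.25)) / 3 = 2.75/3 = 0.9167
  Sample standard deviations s_i = √(s[i,i]):
  s(A) = √(6.3333) = 2.5166
  s(B) = √(0.9167) = 0.9574

Step 3 — r_{ij} = s_{ij} / (s_i · s_j):
  r[A,A] = 1 (diagonal).
  r[A,B] = 2.1667 / (2.5166 · 0.9574) = 2.1667 / 2.4095 = 0.8992
  r[B,B] = 1 (diagonal).

R is symmetric with unit diagonal. Assembling:

R = [[1, 0.8992],
 [0.8992, 1]]


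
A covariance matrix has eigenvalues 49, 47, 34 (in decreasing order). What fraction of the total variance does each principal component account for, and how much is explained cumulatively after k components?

Step 1 — total variance = trace(Sigma) = Σ λ_i = 49 + 47 + 34 = 130.

Step 2 — fraction explained by component i = λ_i / Σ λ:
  PC1: 49/130 = 0.3769
  PC2: 47/130 = 0.3615
  PC3: 34/130 = 0.2615

Step 3 — cumulative fraction after k components = (λ_1 + ... + λ_k) / Σ λ:
  k = 1: 49/130 = 0.3769
  k = 2: (49 + 47)/130 = 96/130 = 0.7385
  k = 3: (49 + 47 + 34)/130 = 130/130 = 1

Summary (fraction, with percent):

explained: PC1 0.3769 (37.69%), PC2 0.3615 (36.15%), PC3 0.2615 (26.15%);  cumulative: 0.3769, 0.7385, 1


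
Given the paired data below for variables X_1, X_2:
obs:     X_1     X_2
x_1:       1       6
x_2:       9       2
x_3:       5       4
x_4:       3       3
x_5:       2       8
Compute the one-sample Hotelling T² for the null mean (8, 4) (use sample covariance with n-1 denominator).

Step 1 — sample mean vector:
  mean(X_1) = (1 + 9 + 5 + 3 + 2) / 5 = 20/5 = 4
  mean(X_2) = (6 + 2 + 4 + 3 + 8) / 5 = 23/5 = 4.6
  x̄ = (4, 4.6),  deviation x̄ - mu_0 = (4, 4.6) - (8, 4) = (-4, 0.6).

Step 2 — sample covariance matrix, S[i,j] = (1/(n-1)) · Σ_k (x_{k,i} - mean_i) · (x_{k,j} - mean_j), divisor n-1 = 4:
  S[X_1,X_1] = ((-3)·(-3) + (5)·(5) + (1)·(1) + (-1)·(-1) + (-2)·(-2)) / 4 = 40/4 = 10
  S[X_1,X_2] = ((-3)·(1.4) + (5)·(-2.6) + (1)·(-0.6) + (-1)·(-1.6) + (-2)·(3.4)) / 4 = -23/4 = -5.75
  S[X_2,X_2] = ((1.4)·(1.4) + (-2.6)·(-2.6) + (-0.6)·(-0.6) + (-1.6)·(-1.6) + (3.4)·(3.4)) / 4 = 23.2/4 = 5.8
  S = [[10, -5.75],
 [-5.75, 5.8]].

Step 3 — invert S. det(S) = 10·5.8 - (-5.75)² = 24.9375.
  S^{-1} = (1/det) · [[d, -b], [-b, a]] = [[0.2326, 0.2306],
 [0.2306, 0.401]].

Step 4 — quadratic form (x̄ - mu_0)^T · S^{-1} · (x̄ - mu_0):
  S^{-1} · (x̄ - mu_0) = (-0.792, -0.6817),
  (x̄ - mu_0)^T · [...] = (-4)·(-0.792) + (0.6)·(-0.6817) = 2.7589.

Step 5 — scale by n: T² = 5 · 2.7589 = 13.7945.

T² ≈ 13.7945


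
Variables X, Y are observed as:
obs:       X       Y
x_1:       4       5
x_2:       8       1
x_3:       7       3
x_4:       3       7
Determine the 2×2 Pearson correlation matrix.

Step 1 — column means:
  mean(X) = (4 + 8 + 7 + 3) / 4 = 22/4 = 5.5
  mean(Y) = (5 + 1 + 3 + 7) / 4 = 16/4 = 4

Step 2 — sample variances and covariances s[i,j] = (1/(n-1)) · Σ_k (x_{k,i} - mean_i) · (x_{k,j} - mean_j), with n-1 = 3:
  s[X,X] = ((-1.5)·(-1.5) + (2.5)·(2.5) + (1.5)·(1.5) + (-2.5)·(-2.5)) / 3 = 17/3 = 5.6667
  s[X,Y] = ((-1.5)·(1) + (2.5)·(-3) + (1.5)·(-1) + (-2.5)·(3)) / 3 = -18/3 = -6
  s[Y,Y] = ((1)·(1) + (-3)·(-3) + (-1)·(-1) + (3)·(3)) / 3 = 20/3 = 6.6667
  Sample standard deviations s_i = √(s[i,i]):
  s(X) = √(5.6667) = 2.3805
  s(Y) = √(6.6667) = 2.582

Step 3 — r_{ij} = s_{ij} / (s_i · s_j):
  r[X,X] = 1 (diagonal).
  r[X,Y] = -6 / (2.3805 · 2.582) = -6 / 6.1464 = -0.9762
  r[Y,Y] = 1 (diagonal).

R is symmetric with unit diagonal. Assembling:

R = [[1, -0.9762],
 [-0.9762, 1]]


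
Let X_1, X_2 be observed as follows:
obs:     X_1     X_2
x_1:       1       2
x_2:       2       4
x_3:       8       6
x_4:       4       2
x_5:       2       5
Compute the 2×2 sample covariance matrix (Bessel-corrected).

Step 1 — column means:
  mean(X_1) = (1 + 2 + 8 + 4 + 2) / 5 = 17/5 = 3.4
  mean(X_2) = (2 + 4 + 6 + 2 + 5) / 5 = 19/5 = 3.8

Step 2 — sample covariance S[i,j] = (1/(n-1)) · Σ_k (x_{k,i} - mean_i) · (x_{k,j} - mean_j), with n-1 = 4.
  S[X_1,X_1] = ((-2.4)·(-2.4) + (-1.4)·(-1.4) + (4.6)·(4.6) + (0.6)·(0.6) + (-1.4)·(-1.4)) / 4 = 31.2/4 = 7.8
  S[X_1,X_2] = ((-2.4)·(-1.8) + (-1.4)·(0.2) + (4.6)·(2.2) + (0.6)·(-1.8) + (-1.4)·(1.2)) / 4 = 11.4/4 = 2.85
  S[X_2,X_2] = ((-1.8)·(-1.8) + (0.2)·(0.2) + (2.2)·(2.2) + (-1.8)·(-1.8) + (1.2)·(1.2)) / 4 = 12.8/4 = 3.2

S is symmetric (S[j,i] = S[i,j]). Assembling:

S = [[7.8, 2.85],
 [2.85, 3.2]]


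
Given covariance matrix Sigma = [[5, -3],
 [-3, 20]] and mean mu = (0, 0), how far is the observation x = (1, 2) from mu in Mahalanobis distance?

Step 1 — centre the observation: (x - mu) = (1, 2).

Step 2 — invert Sigma. det(Sigma) = 5·20 - (-3)² = 91.
  Sigma^{-1} = (1/det) · [[d, -b], [-b, a]] = [[0.2198, 0.033],
 [0.033, 0.0549]].

Step 3 — form the quadratic (x - mu)^T · Sigma^{-1} · (x - mu):
  Sigma^{-1} · (x - mu) = (0.2857, 0.1429).
  (x - mu)^T · [Sigma^{-1} · (x - mu)] = (1)·(0.2857) + (2)·(0.1429) = 0.5714.

Step 4 — take square root: d = √(0.5714) ≈ 0.7559.

d(x, mu) = √(0.5714) ≈ 0.7559


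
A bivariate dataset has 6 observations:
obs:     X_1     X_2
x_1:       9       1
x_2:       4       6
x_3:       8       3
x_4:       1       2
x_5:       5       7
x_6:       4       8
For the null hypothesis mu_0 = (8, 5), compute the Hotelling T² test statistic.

Step 1 — sample mean vector:
  mean(X_1) = (9 + 4 + 8 + 1 + 5 + 4) / 6 = 31/6 = 5.1667
  mean(X_2) = (1 + 6 + 3 + 2 + 7 + 8) / 6 = 27/6 = 4.5
  x̄ = (5.1667, 4.5),  deviation x̄ - mu_0 = (5.1667, 4.5) - (8, 5) = (-2.8333, -0.5).

Step 2 — sample covariance matrix, S[i,j] = (1/(n-1)) · Σ_k (x_{k,i} - mean_i) · (x_{k,j} - mean_j), divisor n-1 = 5:
  S[X_1,X_1] = ((3.8333)·(3.8333) + (-1.1667)·(-1.1667) + (2.8333)·(2.8333) + (-4.1667)·(-4.1667) + (-0.1667)·(-0.1667) + (-1.1667)·(-1.1667)) / 5 = 42.8333/5 = 8.5667
  S[X_1,X_2] = ((3.8333)·(-3.5) + (-1.1667)·(1.5) + (2.8333)·(-1.5) + (-4.1667)·(-2.5) + (-0.1667)·(2.5) + (-1.1667)·(3.5)) / 5 = -13.5/5 = -2.7
  S[X_2,X_2] = ((-3.5)·(-3.5) + (1.5)·(1.5) + (-1.5)·(-1.5) + (-2.5)·(-2.5) + (2.5)·(2.5) + (3.5)·(3.5)) / 5 = 41.5/5 = 8.3
  S = [[8.5667, -2.7],
 [-2.7, 8.3]].

Step 3 — invert S. det(S) = 8.5667·8.3 - (-2.7)² = 63.8133.
  S^{-1} = (1/det) · [[d, -b], [-b, a]] = [[0.1301, 0.0423],
 [0.0423, 0.1342]].

Step 4 — quadratic form (x̄ - mu_0)^T · S^{-1} · (x̄ - mu_0):
  S^{-1} · (x̄ - mu_0) = (-0.3897, -0.187),
  (x̄ - mu_0)^T · [...] = (-2.8333)·(-0.3897) + (-0.5)·(-0.187) = 1.1976.

Step 5 — scale by n: T² = 6 · 1.1976 = 7.1855.

T² ≈ 7.1855


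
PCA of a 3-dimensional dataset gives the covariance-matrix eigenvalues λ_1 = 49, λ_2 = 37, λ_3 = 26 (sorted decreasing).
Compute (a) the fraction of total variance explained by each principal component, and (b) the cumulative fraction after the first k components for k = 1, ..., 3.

Step 1 — total variance = trace(Sigma) = Σ λ_i = 49 + 37 + 26 = 112.

Step 2 — fraction explained by component i = λ_i / Σ λ:
  PC1: 49/112 = 0.4375
  PC2: 37/112 = 0.3304
  PC3: 26/112 = 0.2321

Step 3 — cumulative fraction after k components = (λ_1 + ... + λ_k) / Σ λ:
  k = 1: 49/112 = 0.4375
  k = 2: (49 + 37)/112 = 86/112 = 0.7679
  k = 3: (49 + 37 + 26)/112 = 112/112 = 1

Summary (fraction, with percent):

explained: PC1 0.4375 (43.75%), PC2 0.3304 (33.04%), PC3 0.2321 (23.21%);  cumulative: 0.4375, 0.7679, 1


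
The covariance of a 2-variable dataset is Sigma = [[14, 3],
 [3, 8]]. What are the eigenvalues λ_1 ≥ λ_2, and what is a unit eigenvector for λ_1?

Step 1 — characteristic polynomial of 2×2 Sigma:
  det(Sigma - λI) = λ² - trace · λ + det = 0.
  trace = 14 + 8 = 22, det = 14·8 - (3)² = 103.
Step 2 — discriminant:
  Δ = trace² - 4·det = 484 - 412 = 72.
Step 3 — eigenvalues:
  λ = (trace ± √Δ)/2 = (22 ± 8.4853)/2,
  λ_1 = 15.2426,  λ_2 = 6.7574.

Step 4 — unit eigenvector for λ_1: solve (Sigma - λ_1 I)v = 0. First row:
  (14 - 15.2426)·v_x + (3)·v_y = 0, i.e. (-1.2426)·v_x + (3)·v_y = 0,
  so v ∝ (b, λ_1 - a) = (3, 1.2426) = u.
  ||u|| = √((3)² + (1.2426)²) = √(10.5442) ≈ 3.2472,
  v_1 = u/||u|| ≈ (0.9239, 0.3827) (||v_1|| = 1).

λ_1 = 15.2426,  λ_2 = 6.7574;  v_1 ≈ (0.9239, 0.3827)


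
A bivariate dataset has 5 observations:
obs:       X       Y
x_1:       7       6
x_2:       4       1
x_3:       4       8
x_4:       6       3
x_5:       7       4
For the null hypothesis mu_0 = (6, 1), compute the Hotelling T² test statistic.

Step 1 — sample mean vector:
  mean(X) = (7 + 4 + 4 + 6 + 7) / 5 = 28/5 = 5.6
  mean(Y) = (6 + 1 + 8 + 3 + 4) / 5 = 22/5 = 4.4
  x̄ = (5.6, 4.4),  deviation x̄ - mu_0 = (5.6, 4.4) - (6, 1) = (-0.4, 3.4).

Step 2 — sample covariance matrix, S[i,j] = (1/(n-1)) · Σ_k (x_{k,i} - mean_i) · (x_{k,j} - mean_j), divisor n-1 = 4:
  S[X,X] = ((1.4)·(1.4) + (-1.6)·(-1.6) + (-1.6)·(-1.6) + (0.4)·(0.4) + (1.4)·(1.4)) / 4 = 9.2/4 = 2.3
  S[X,Y] = ((1.4)·(1.6) + (-1.6)·(-3.4) + (-1.6)·(3.6) + (0.4)·(-1.4) + (1.4)·(-0.4)) / 4 = 0.8/4 = 0.2
  S[Y,Y] = ((1.6)·(1.6) + (-3.4)·(-3.4) + (3.6)·(3.6) + (-1.4)·(-1.4) + (-0.4)·(-0.4)) / 4 = 29.2/4 = 7.3
  S = [[2.3, 0.2],
 [0.2, 7.3]].

Step 3 — invert S. det(S) = 2.3·7.3 - (0.2)² = 16.75.
  S^{-1} = (1/det) · [[d, -b], [-b, a]] = [[0.4358, -0.0119],
 [-0.0119, 0.1373]].

Step 4 — quadratic form (x̄ - mu_0)^T · S^{-1} · (x̄ - mu_0):
  S^{-1} · (x̄ - mu_0) = (-0.2149, 0.4716),
  (x̄ - mu_0)^T · [...] = (-0.4)·(-0.2149) + (3.4)·(0.4716) = 1.6896.

Step 5 — scale by n: T² = 5 · 1.6896 = 8.4478.

T² ≈ 8.4478


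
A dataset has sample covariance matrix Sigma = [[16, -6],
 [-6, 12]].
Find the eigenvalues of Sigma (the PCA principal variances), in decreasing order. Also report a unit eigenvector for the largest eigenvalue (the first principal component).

Step 1 — characteristic polynomial of 2×2 Sigma:
  det(Sigma - λI) = λ² - trace · λ + det = 0.
  trace = 16 + 12 = 28, det = 16·12 - (-6)² = 156.
Step 2 — discriminant:
  Δ = trace² - 4·det = 784 - 624 = 160.
Step 3 — eigenvalues:
  λ = (trace ± √Δ)/2 = (28 ± 12.6491)/2,
  λ_1 = 20.3246,  λ_2 = 7.6754.

Step 4 — unit eigenvector for λ_1: solve (Sigma - λ_1 I)v = 0. First row:
  (16 - 20.3246)·v_x + (-6)·v_y = 0, i.e. (-4.3246)·v_x + (-6)·v_y = 0,
  so v ∝ (b, λ_1 - a) = (-6, 4.3246); multiply by -1 so the first entry is positive: u = (6, -4.3246).
  ||u|| = √((6)² + (-4.3246)²) = √(54.7018) ≈ 7.3961,
  v_1 = u/||u|| ≈ (0.8112, -0.5847) (||v_1|| = 1).

λ_1 = 20.3246,  λ_2 = 7.6754;  v_1 ≈ (0.8112, -0.5847)


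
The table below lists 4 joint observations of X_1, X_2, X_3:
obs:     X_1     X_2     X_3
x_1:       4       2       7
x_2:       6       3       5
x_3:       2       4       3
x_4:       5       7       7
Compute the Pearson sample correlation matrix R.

Step 1 — column means:
  mean(X_1) = (4 + 6 + 2 + 5) / 4 = 17/4 = 4.25
  mean(X_2) = (2 + 3 + 4 + 7) / 4 = 16/4 = 4
  mean(X_3) = (7 + 5 + 3 + 7) / 4 = 22/4 = 5.5

Step 2 — sample variances and covariances s[i,j] = (1/(n-1)) · Σ_k (x_{k,i} - mean_i) · (x_{k,j} - mean_j), with n-1 = 3:
  s[X_1,X_1] = ((-0.25)·(-0.25) + (1.75)·(1.75) + (-2.25)·(-2.25) + (0.75)·(0.75)) / 3 = 8.75/3 = 2.9167
  s[X_1,X_2] = ((-0.25)·(-2) + (1.75)·(-1) + (-2.25)·(0) + (0.75)·(3)) / 3 = 1/3 = 0.3333
  s[X_1,X_3] = ((-0.25)·(1.5) + (1.75)·(-0.5) + (-2.25)·(-2.5) + (0.75)·(1.5)) / 3 = 5.5/3 = 1.8333
  s[X_2,X_2] = ((-2)·(-2) + (-1)·(-1) + (0)·(0) + (3)·(3)) / 3 = 14/3 = 4.6667
  s[X_2,X_3] = ((-2)·(1.5) + (-1)·(-0.5) + (0)·(-2.5) + (3)·(1.5)) / 3 = 2/3 = 0.6667
  s[X_3,X_3] = ((1.5)·(1.5) + (-0.5)·(-0.5) + (-2.5)·(-2.5) + (1.5)·(1.5)) / 3 = 11/3 = 3.6667
  Sample standard deviations s_i = √(s[i,i]):
  s(X_1) = √(2.9167) = 1.7078
  s(X_2) = √(4.6667) = 2.1602
  s(X_3) = √(3.6667) = 1.9149

Step 3 — r_{ij} = s_{ij} / (s_i · s_j):
  r[X_1,X_1] = 1 (diagonal).
  r[X_1,X_2] = 0.3333 / (1.7078 · 2.1602) = 0.3333 / 3.6893 = 0.0904
  r[X_1,X_3] = 1.8333 / (1.7078 · 1.9149) = 1.8333 / 3.2702 = 0.5606
  r[X_2,X_2] = 1 (diagonal).
  r[X_2,X_3] = 0.6667 / (2.1602 · 1.9149) = 0.6667 / 4.1366 = 0.1612
  r[X_3,X_3] = 1 (diagonal).

R is symmetric with unit diagonal. Assembling:

R = [[1, 0.0904, 0.5606],
 [0.0904, 1, 0.1612],
 [0.5606, 0.1612, 1]]


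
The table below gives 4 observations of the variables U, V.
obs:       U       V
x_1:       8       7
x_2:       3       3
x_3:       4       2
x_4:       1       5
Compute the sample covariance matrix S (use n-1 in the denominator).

Step 1 — column means:
  mean(U) = (8 + 3 + 4 + 1) / 4 = 16/4 = 4
  mean(V) = (7 + 3 + 2 + 5) / 4 = 17/4 = 4.25

Step 2 — sample covariance S[i,j] = (1/(n-1)) · Σ_k (x_{k,i} - mean_i) · (x_{k,j} - mean_j), with n-1 = 3.
  S[U,U] = ((4)·(4) + (-1)·(-1) + (0)·(0) + (-3)·(-3)) / 3 = 26/3 = 8.6667
  S[U,V] = ((4)·(2.75) + (-1)·(-1.25) + (0)·(-2.25) + (-3)·(0.75)) / 3 = 10/3 = 3.3333
  S[V,V] = ((2.75)·(2.75) + (-1.25)·(-1.25) + (-2.25)·(-2.25) + (0.75)·(0.75)) / 3 = 14.75/3 = 4.9167

S is symmetric (S[j,i] = S[i,j]). Assembling:

S = [[8.6667, 3.3333],
 [3.3333, 4.9167]]


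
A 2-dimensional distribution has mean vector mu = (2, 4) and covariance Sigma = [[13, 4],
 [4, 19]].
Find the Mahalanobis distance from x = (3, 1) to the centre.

Step 1 — centre the observation: (x - mu) = (1, -3).

Step 2 — invert Sigma. det(Sigma) = 13·19 - (4)² = 231.
  Sigma^{-1} = (1/det) · [[d, -b], [-b, a]] = [[0.0823, -0.0173],
 [-0.0173, 0.0563]].

Step 3 — form the quadratic (x - mu)^T · Sigma^{-1} · (x - mu):
  Sigma^{-1} · (x - mu) = (0.1342, -0.1861).
  (x - mu)^T · [Sigma^{-1} · (x - mu)] = (1)·(0.1342) + (-3)·(-0.1861) = 0.6926.

Step 4 — take square root: d = √(0.6926) ≈ 0.8323.

d(x, mu) = √(0.6926) ≈ 0.8323


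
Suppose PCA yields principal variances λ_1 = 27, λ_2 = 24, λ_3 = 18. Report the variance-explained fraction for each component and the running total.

Step 1 — total variance = trace(Sigma) = Σ λ_i = 27 + 24 + 18 = 69.

Step 2 — fraction explained by component i = λ_i / Σ λ:
  PC1: 27/69 = 0.3913
  PC2: 24/69 = 0.3478
  PC3: 18/69 = 0.2609

Step 3 — cumulative fraction after k components = (λ_1 + ... + λ_k) / Σ λ:
  k = 1: 27/69 = 0.3913
  k = 2: (27 + 24)/69 = 51/69 = 0.7391
  k = 3: (27 + 24 + 18)/69 = 69/69 = 1

Summary (fraction, with percent):

explained: PC1 0.3913 (39.13%), PC2 0.3478 (34.78%), PC3 0.2609 (26.09%);  cumulative: 0.3913, 0.7391, 1


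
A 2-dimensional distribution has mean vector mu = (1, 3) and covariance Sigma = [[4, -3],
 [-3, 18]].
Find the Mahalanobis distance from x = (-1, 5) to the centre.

Step 1 — centre the observation: (x - mu) = (-2, 2).

Step 2 — invert Sigma. det(Sigma) = 4·18 - (-3)² = 63.
  Sigma^{-1} = (1/det) · [[d, -b], [-b, a]] = [[0.2857, 0.0476],
 [0.0476, 0.0635]].

Step 3 — form the quadratic (x - mu)^T · Sigma^{-1} · (x - mu):
  Sigma^{-1} · (x - mu) = (-0.4762, 0.0317).
  (x - mu)^T · [Sigma^{-1} · (x - mu)] = (-2)·(-0.4762) + (2)·(0.0317) = 1.0159.

Step 4 — take square root: d = √(1.0159) ≈ 1.0079.

d(x, mu) = √(1.0159) ≈ 1.0079


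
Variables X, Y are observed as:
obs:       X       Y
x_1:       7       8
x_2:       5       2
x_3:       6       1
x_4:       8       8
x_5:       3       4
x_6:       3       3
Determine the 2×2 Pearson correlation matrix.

Step 1 — column means:
  mean(X) = (7 + 5 + 6 + 8 + 3 + 3) / 6 = 32/6 = 5.3333
  mean(Y) = (8 + 2 + 1 + 8 + 4 + 3) / 6 = 26/6 = 4.3333

Step 2 — sample variances and covariances s[i,j] = (1/(n-1)) · Σ_k (x_{k,i} - mean_i) · (x_{k,j} - mean_j), with n-1 = 5:
  s[X,X] = ((1.6667)·(1.6667) + (-0.3333)·(-0.3333) + (0.6667)·(0.6667) + (2.6667)·(2.6667) + (-2.3333)·(-2.3333) + (-2.3333)·(-2.3333)) / 5 = 21.3333/5 = 4.2667
  s[X,Y] = ((1.6667)·(3.6667) + (-0.3333)·(-2.3333) + (0.6667)·(-3.3333) + (2.6667)·(3.6667) + (-2.3333)·(-0.3333) + (-2.3333)·(-1.3333)) / 5 = 18.3333/5 = 3.6667
  s[Y,Y] = ((3.6667)·(3.6667) + (-2.3333)·(-2.3333) + (-3.3333)·(-3.3333) + (3.6667)·(3.6667) + (-0.3333)·(-0.3333) + (-1.3333)·(-1.3333)) / 5 = 45.3333/5 = 9.0667
  Sample standard deviations s_i = √(s[i,i]):
  s(X) = √(4.2667) = 2.0656
  s(Y) = √(9.0667) = 3.0111

Step 3 — r_{ij} = s_{ij} / (s_i · s_j):
  r[X,X] = 1 (diagonal).
  r[X,Y] = 3.6667 / (2.0656 · 3.0111) = 3.6667 / 6.2197 = 0.5895
  r[Y,Y] = 1 (diagonal).

R is symmetric with unit diagonal. Assembling:

R = [[1, 0.5895],
 [0.5895, 1]]


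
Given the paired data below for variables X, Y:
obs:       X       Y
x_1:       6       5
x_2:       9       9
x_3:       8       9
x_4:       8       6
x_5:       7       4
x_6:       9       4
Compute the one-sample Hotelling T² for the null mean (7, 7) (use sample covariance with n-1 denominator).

Step 1 — sample mean vector:
  mean(X) = (6 + 9 + 8 + 8 + 7 + 9) / 6 = 47/6 = 7.8333
  mean(Y) = (5 + 9 + 9 + 6 + 4 + 4) / 6 = 37/6 = 6.1667
  x̄ = (7.8333, 6.1667),  deviation x̄ - mu_0 = (7.8333, 6.1667) - (7, 7) = (0.8333, -0.8333).

Step 2 — sample covariance matrix, S[i,j] = (1/(n-1)) · Σ_k (x_{k,i} - mean_i) · (x_{k,j} - mean_j), divisor n-1 = 5:
  S[X,X] = ((-1.8333)·(-1.8333) + (1.1667)·(1.1667) + (0.1667)·(0.1667) + (0.1667)·(0.1667) + (-0.8333)·(-0.8333) + (1.1667)·(1.1667)) / 5 = 6.8333/5 = 1.3667
  S[X,Y] = ((-1.8333)·(-1.1667) + (1.1667)·(2.8333) + (0.1667)·(2.8333) + (0.1667)·(-0.1667) + (-0.8333)·(-2.1667) + (1.1667)·(-2.1667)) / 5 = 5.1667/5 = 1.0333
  S[Y,Y] = ((-1.1667)·(-1.1667) + (2.8333)·(2.8333) + (2.8333)·(2.8333) + (-0.1667)·(-0.1667) + (-2.1667)·(-2.1667) + (-2.1667)·(-2.1667)) / 5 = 26.8333/5 = 5.3667
  S = [[1.3667, 1.0333],
 [1.0333, 5.3667]].

Step 3 — invert S. det(S) = 1.3667·5.3667 - (1.0333)² = 6.2667.
  S^{-1} = (1/det) · [[d, -b], [-b, a]] = [[0.8564, -0.1649],
 [-0.1649, 0.2181]].

Step 4 — quadratic form (x̄ - mu_0)^T · S^{-1} · (x̄ - mu_0):
  S^{-1} · (x̄ - mu_0) = (0.8511, -0.3191),
  (x̄ - mu_0)^T · [...] = (0.8333)·(0.8511) + (-0.8333)·(-0.3191) = 0.9752.

Step 5 — scale by n: T² = 6 · 0.9752 = 5.8511.

T² ≈ 5.8511


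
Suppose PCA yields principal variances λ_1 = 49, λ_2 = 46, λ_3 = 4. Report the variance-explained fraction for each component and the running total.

Step 1 — total variance = trace(Sigma) = Σ λ_i = 49 + 46 + 4 = 99.

Step 2 — fraction explained by component i = λ_i / Σ λ:
  PC1: 49/99 = 0.4949
  PC2: 46/99 = 0.4646
  PC3: 4/99 = 0.0404

Step 3 — cumulative fraction after k components = (λ_1 + ... + λ_k) / Σ λ:
  k = 1: 49/99 = 0.4949
  k = 2: (49 + 46)/99 = 95/99 = 0.9596
  k = 3: (49 + 46 + 4)/99 = 99/99 = 1

Summary (fraction, with percent):

explained: PC1 0.4949 (49.49%), PC2 0.4646 (46.46%), PC3 0.0404 (4.04%);  cumulative: 0.4949, 0.9596, 1


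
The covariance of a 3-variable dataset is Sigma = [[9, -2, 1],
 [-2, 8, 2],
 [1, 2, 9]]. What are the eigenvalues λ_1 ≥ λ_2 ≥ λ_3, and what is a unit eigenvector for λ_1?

Step 1 — characteristic polynomial p(λ) = det(λI - Sigma) = λ³ - tr·λ² + c_1·λ - det, where tr = trace, c_1 = sum of the principal 2×2 minors, det = det(Sigma):
  tr = 9 + 8 + 9 = 26,
  c_1 = (9·8 - (-2)²) + (9·9 - (1)²) + (8·9 - (2)²) = 68 + 80 + 68 = 216,
  det = 9·(8·9 - (2)²) - (-2)·((-2)·9 - (2)·(1)) + (1)·((-2)·(2) - 8·(1)) = 9·(68) - (-2)·(-20) + (1)·(-12) = 560.
  So p(λ) = λ³ - 26λ² + 216λ - 560.
Step 2 — look for an integer root (rational root theorem: any rational root is an integer divisor of 560). Testing λ = 10:
  p(10) = 1000 - 2600 + 2160 - 560 = 0  ✓
  Dividing out (λ - 10): p(λ) = (λ - 10)(λ² - 16λ + 56).
Step 3 — remaining eigenvalues from the quadratic λ² - 16λ + 56 = 0:
  Δ = 16² - 4·56 = 256 - 224 = 32,  λ = (16 ± √32)/2 = (16 ± 5.6569)/2 ≈ 10.8284 or 5.1716.
  Sorted: λ_1 = 10.8284,  λ_2 = 10,  λ_3 = 5.1716  (check: sum = 26 = tr ✓).

Step 4 — unit eigenvector for λ_1 ≈ 10.8284: v spans the null space of (Sigma - λ_1 I), whose rows are
  r_1 = (-1.8284, -2, 1),  r_2 = (-2, -2.8284, 2),  r_3 = (1, 2, -1.8284).
  v is orthogonal to every row, so take v ∝ r_1 × r_2 = ((-2)·(2) - (1)·(-2.8284), (1)·(-2) - (-1.8284)·(2), (-1.8284)·(-2.8284) - (-2)·(-2)) ≈ (-1.1716, 1.6569, 1.1716).
  Rescale (multiply by -1 so the first nonzero entry is positive): u = (1.1716, -1.6569, -1.1716).
  ||u|| = √((1.1716)² + (-1.6569)² + (-1.1716)²) = √(5.4903) ≈ 2.3431,  v_1 = u/||u|| ≈ (0.5, -0.7071, -0.5) (||v_1|| = 1).

λ_1 = 10.8284,  λ_2 = 10,  λ_3 = 5.1716;  v_1 ≈ (0.5, -0.7071, -0.5)


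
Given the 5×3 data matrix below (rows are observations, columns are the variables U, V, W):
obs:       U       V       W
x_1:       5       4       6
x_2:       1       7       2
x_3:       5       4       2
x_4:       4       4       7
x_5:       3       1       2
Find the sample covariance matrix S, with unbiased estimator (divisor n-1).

Step 1 — column means:
  mean(U) = (5 + 1 + 5 + 4 + 3) / 5 = 18/5 = 3.6
  mean(V) = (4 + 7 + 4 + 4 + 1) / 5 = 20/5 = 4
  mean(W) = (6 + 2 + 2 + 7 + 2) / 5 = 19/5 = 3.8

Step 2 — sample covariance S[i,j] = (1/(n-1)) · Σ_k (x_{k,i} - mean_i) · (x_{k,j} - mean_j), with n-1 = 4.
  S[U,U] = ((1.4)·(1.4) + (-2.6)·(-2.6) + (1.4)·(1.4) + (0.4)·(0.4) + (-0.6)·(-0.6)) / 4 = 11.2/4 = 2.8
  S[U,V] = ((1.4)·(0) + (-2.6)·(3) + (1.4)·(0) + (0.4)·(0) + (-0.6)·(-3)) / 4 = -6/4 = -1.5
  S[U,W] = ((1.4)·(2.2) + (-2.6)·(-1.8) + (1.4)·(-1.8) + (0.4)·(3.2) + (-0.6)·(-1.8)) / 4 = 7.6/4 = 1.9
  S[V,V] = ((0)·(0) + (3)·(3) + (0)·(0) + (0)·(0) + (-3)·(-3)) / 4 = 18/4 = 4.5
  S[V,W] = ((0)·(2.2) + (3)·(-1.8) + (0)·(-1.8) + (0)·(3.2) + (-3)·(-1.8)) / 4 = 0/4 = 0
  S[W,W] = ((2.2)·(2.2) + (-1.8)·(-1.8) + (-1.8)·(-1.8) + (3.2)·(3.2) + (-1.8)·(-1.8)) / 4 = 24.8/4 = 6.2

S is symmetric (S[j,i] = S[i,j]). Assembling:

S = [[2.8, -1.5, 1.9],
 [-1.5, 4.5, 0],
 [1.9, 0, 6.2]]


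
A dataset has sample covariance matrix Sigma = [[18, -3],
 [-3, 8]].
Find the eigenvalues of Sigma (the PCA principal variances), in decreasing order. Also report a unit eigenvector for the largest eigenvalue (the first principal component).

Step 1 — characteristic polynomial of 2×2 Sigma:
  det(Sigma - λI) = λ² - trace · λ + det = 0.
  trace = 18 + 8 = 26, det = 18·8 - (-3)² = 135.
Step 2 — discriminant:
  Δ = trace² - 4·det = 676 - 540 = 136.
Step 3 — eigenvalues:
  λ = (trace ± √Δ)/2 = (26 ± 11.6619)/2,
  λ_1 = 18.831,  λ_2 = 7.169.

Step 4 — unit eigenvector for λ_1: solve (Sigma - λ_1 I)v = 0. First row:
  (18 - 18.831)·v_x + (-3)·v_y = 0, i.e. (-0.831)·v_x + (-3)·v_y = 0,
  so v ∝ (b, λ_1 - a) = (-3, 0.831); multiply by -1 so the first entry is positive: u = (3, -0.831).
  ||u|| = √((3)² + (-0.831)²) = √(9.6905) ≈ 3.113,
  v_1 = u/||u|| ≈ (0.9637, -0.2669) (||v_1|| = 1).

λ_1 = 18.831,  λ_2 = 7.169;  v_1 ≈ (0.9637, -0.2669)
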